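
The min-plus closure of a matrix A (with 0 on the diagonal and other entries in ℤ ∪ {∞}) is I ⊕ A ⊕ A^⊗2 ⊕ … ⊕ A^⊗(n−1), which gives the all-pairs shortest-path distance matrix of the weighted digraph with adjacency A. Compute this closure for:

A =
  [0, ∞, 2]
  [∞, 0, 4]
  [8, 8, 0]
Closure =
  [0, 10, 2]
  [12, 0, 4]
  [8, 8, 0]

This is the Floyd-Warshall all-pairs shortest-path computation. For each intermediate vertex k = 0, 1, …, 2, update dist[i][j] ← min(dist[i][j], dist[i][k] + dist[k][j]). The final matrix gives, for each (i, j), the minimum total weight of any directed path from i to j (possibly empty when i = j).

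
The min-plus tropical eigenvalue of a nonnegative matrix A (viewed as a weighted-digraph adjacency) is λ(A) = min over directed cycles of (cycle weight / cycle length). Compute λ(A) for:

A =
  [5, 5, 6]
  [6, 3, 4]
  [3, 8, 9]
λ(A) = 3

Enumerate directed cycles and compute their means (weight / length). Sample:
  cycle 0 → 0: weight = 5, length = 1, mean = 5/1 ≈ 5.000
  cycle 1 → 1: weight = 3, length = 1, mean = 3/1 ≈ 3.000
  cycle 2 → 2: weight = 9, length = 1, mean = 9/1 ≈ 9.000
  cycle 0 → 1 → 0: weight = 11, length = 2, mean = 11/2 ≈ 5.500
  cycle 0 → 2 → 0: weight = 9, length = 2, mean = 9/2 ≈ 4.500
  cycle 1 → 0 → 1: weight = 11, length = 2, mean = 11/2 ≈ 5.500
Minimum mean = 3.000, attained e.g. along the cycle 1 → 1 with weight 3 and length 1. So λ(A) = 3/1 = 3.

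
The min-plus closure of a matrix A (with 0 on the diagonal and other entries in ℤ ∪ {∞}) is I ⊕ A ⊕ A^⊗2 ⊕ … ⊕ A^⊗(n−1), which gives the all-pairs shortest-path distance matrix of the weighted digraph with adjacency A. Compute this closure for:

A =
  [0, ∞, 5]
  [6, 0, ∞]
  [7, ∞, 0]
Closure =
  [0, ∞, 5]
  [6, 0, 11]
  [7, ∞, 0]

This is the Floyd-Warshall all-pairs shortest-path computation. For each intermediate vertex k = 0, 1, …, 2, update dist[i][j] ← min(dist[i][j], dist[i][k] + dist[k][j]). The final matrix gives, for each (i, j), the minimum total weight of any directed path from i to j (possibly empty when i = j).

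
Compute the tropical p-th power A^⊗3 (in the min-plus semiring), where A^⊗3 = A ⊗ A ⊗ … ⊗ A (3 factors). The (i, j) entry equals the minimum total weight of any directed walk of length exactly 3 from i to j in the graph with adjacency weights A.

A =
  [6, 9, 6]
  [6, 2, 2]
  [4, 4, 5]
A^⊗3 =
  [15, 12, 12]
  [8, 6, 6]
  [10, 8, 8]

Each entry (A^⊗3)_ij equals the minimum over all length-3 walks i = v_0 → v_1 → … → v_3 = j of Σ_t A[v_t][v_{t+1}]. For example, for (i, j) = (0, 2) we minimise over 9 possible intermediate vertex sequences; the minimum is 12, attained along the walk 0 → 2 → 1 → 2.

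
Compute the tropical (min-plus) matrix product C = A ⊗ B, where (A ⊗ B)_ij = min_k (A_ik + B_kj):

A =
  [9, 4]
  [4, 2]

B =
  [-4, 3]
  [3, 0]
A ⊗ B =
  [5, 4]
  [0, 2]

Apply the min-plus product entry-by-entry:
  C[0][0] = min over k of (A[0][0] + B[0][0] = 9 + -4 = 5, A[0][1] + B[1][0] = 4 + 3 = 7) = 5 (attained at k = 0)
  C[0][1] = min over k of (A[0][0] + B[0][1] = 9 + 3 = 12, A[0][1] + B[1][1] = 4 + 0 = 4) = 4 (attained at k = 1)
  C[1][0] = min over k of (A[1][0] + B[0][0] = 4 + -4 = 0, A[1][1] + B[1][0] = 2 + 3 = 5) = 0 (attained at k = 0)
  C[1][1] = min over k of (A[1][0] + B[0][1] = 4 + 3 = 7, A[1][1] + B[1][1] = 2 + 0 = 2) = 2 (attained at k = 1)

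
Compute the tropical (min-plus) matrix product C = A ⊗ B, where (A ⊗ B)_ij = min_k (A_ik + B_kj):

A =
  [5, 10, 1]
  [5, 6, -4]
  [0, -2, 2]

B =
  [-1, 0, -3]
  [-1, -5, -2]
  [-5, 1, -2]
A ⊗ B =
  [-4, 2, -1]
  [-9, -3, -6]
  [-3, -7, -4]

Apply the min-plus product entry-by-entry:
  C[0][0] = min over k of (A[0][0] + B[0][0] = 5 + -1 = 4, A[0][1] + B[1][0] = 10 + -1 = 9, A[0][2] + B[2][0] = 1 + -5 = -4) = -4 (attained at k = 2)
  C[0][1] = min over k of (A[0][0] + B[0][1] = 5 + 0 = 5, A[0][1] + B[1][1] = 10 + -5 = 5, A[0][2] + B[2][1] = 1 + 1 = 2) = 2 (attained at k = 2)
  C[0][2] = min over k of (A[0][0] + B[0][2] = 5 + -3 = 2, A[0][1] + B[1][2] = 10 + -2 = 8, A[0][2] + B[2][2] = 1 + -2 = -1) = -1 (attained at k = 2)
  C[1][0] = min over k of (A[1][0] + B[0][0] = 5 + -1 = 4, A[1][1] + B[1][0] = 6 + -1 = 5, A[1][2] + B[2][0] = -4 + -5 = -9) = -9 (attained at k = 2)
  C[1][1] = min over k of (A[1][0] + B[0][1] = 5 + 0 = 5, A[1][1] + B[1][1] = 6 + -5 = 1, A[1][2] + B[2][1] = -4 + 1 = -3) = -3 (attained at k = 2)
  C[1][2] = min over k of (A[1][0] + B[0][2] = 5 + -3 = 2, A[1][1] + B[1][2] = 6 + -2 = 4, A[1][2] + B[2][2] = -4 + -2 = -6) = -6 (attained at k = 2)
  C[2][0] = min over k of (A[2][0] + B[0][0] = 0 + -1 = -1, A[2][1] + B[1][0] = -2 + -1 = -3, A[2][2] + B[2][0] = 2 + -5 = -3) = -3 (attained at k = 1)
  C[2][1] = min over k of (A[2][0] + B[0][1] = 0 + 0 = 0, A[2][1] + B[1][1] = -2 + -5 = -7, A[2][2] + B[2][1] = 2 + 1 = 3) = -7 (attained at k = 1)
  C[2][2] = min over k of (A[2][0] + B[0][2] = 0 + -3 = -3, A[2][1] + B[1][2] = -2 + -2 = -4, A[2][2] + B[2][2] = 2 + -2 = 0) = -4 (attained at k = 1)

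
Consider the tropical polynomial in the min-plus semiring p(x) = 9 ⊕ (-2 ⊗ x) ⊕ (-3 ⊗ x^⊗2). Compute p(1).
p(1) = -1

A tropical monomial a ⊗ x^⊗i evaluates to a + i · x. Evaluating each term at x = 1:
  Term 0 contributes 9 + 0 · 1 = 9
  Term 1 contributes -2 + 1 · 1 = -1
  Term 2 contributes -3 + 2 · 1 = -1
p(1) = ⊕ of these = min[9, -1, -1] = -1.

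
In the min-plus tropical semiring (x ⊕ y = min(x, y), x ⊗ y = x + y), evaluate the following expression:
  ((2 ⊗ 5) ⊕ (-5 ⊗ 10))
((2 ⊗ 5) ⊕ (-5 ⊗ 10)) = 5

Expand innermost to outermost. Recall ⊕ takes the minimum of its arguments and ⊗ takes their sum. Working out the expression ((2 ⊗ 5) ⊕ (-5 ⊗ 10)) gives 5.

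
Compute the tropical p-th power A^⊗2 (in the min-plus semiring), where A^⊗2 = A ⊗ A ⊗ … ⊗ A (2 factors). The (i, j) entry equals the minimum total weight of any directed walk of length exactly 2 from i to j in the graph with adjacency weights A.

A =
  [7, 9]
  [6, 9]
A^⊗2 =
  [14, 16]
  [13, 15]

Each entry (A^⊗2)_ij equals the minimum over all length-2 walks i = v_0 → v_1 → … → v_2 = j of Σ_t A[v_t][v_{t+1}]. For example, for (i, j) = (0, 1) we minimise over 2 possible intermediate vertex sequences; the minimum is 16, attained along the walk 0 → 0 → 1.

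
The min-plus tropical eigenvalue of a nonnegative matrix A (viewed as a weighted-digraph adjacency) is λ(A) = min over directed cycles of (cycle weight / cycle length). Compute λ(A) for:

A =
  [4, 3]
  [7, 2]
λ(A) = 2

Enumerate directed cycles and compute their means (weight / length). Sample:
  cycle 0 → 0: weight = 4, length = 1, mean = 4/1 ≈ 4.000
  cycle 1 → 1: weight = 2, length = 1, mean = 2/1 ≈ 2.000
  cycle 0 → 1 → 0: weight = 10, length = 2, mean = 10/2 ≈ 5.000
  cycle 1 → 0 → 1: weight = 10, length = 2, mean = 10/2 ≈ 5.000
Minimum mean = 2.000, attained e.g. along the cycle 1 → 1 with weight 2 and length 1. So λ(A) = 2/1 = 2.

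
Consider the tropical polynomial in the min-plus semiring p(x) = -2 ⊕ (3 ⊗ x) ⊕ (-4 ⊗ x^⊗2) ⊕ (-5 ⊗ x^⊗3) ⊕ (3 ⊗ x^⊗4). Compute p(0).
p(0) = -5

A tropical monomial a ⊗ x^⊗i evaluates to a + i · x. Evaluating each term at x = 0:
  Term 0 contributes -2 + 0 · 0 = -2
  Term 1 contributes 3 + 1 · 0 = 3
  Term 2 contributes -4 + 2 · 0 = -4
  Term 3 contributes -5 + 3 · 0 = -5
  Term 4 contributes 3 + 4 · 0 = 3
p(0) = ⊕ of these = min[-2, 3, -4, -5, 3] = -5.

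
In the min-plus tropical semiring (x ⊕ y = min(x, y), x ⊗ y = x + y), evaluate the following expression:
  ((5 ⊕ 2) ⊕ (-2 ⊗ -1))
((5 ⊕ 2) ⊕ (-2 ⊗ -1)) = -3

Expand innermost to outermost. Recall ⊕ takes the minimum of its arguments and ⊗ takes their sum. Working out the expression ((5 ⊕ 2) ⊕ (-2 ⊗ -1)) gives -3.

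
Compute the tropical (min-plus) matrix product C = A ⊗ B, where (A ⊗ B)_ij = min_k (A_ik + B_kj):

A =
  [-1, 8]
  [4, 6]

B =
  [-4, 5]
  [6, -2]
A ⊗ B =
  [-5, 4]
  [0, 4]

Apply the min-plus product entry-by-entry:
  C[0][0] = min over k of (A[0][0] + B[0][0] = -1 + -4 = -5, A[0][1] + B[1][0] = 8 + 6 = 14) = -5 (attained at k = 0)
  C[0][1] = min over k of (A[0][0] + B[0][1] = -1 + 5 = 4, A[0][1] + B[1][1] = 8 + -2 = 6) = 4 (attained at k = 0)
  C[1][0] = min over k of (A[1][0] + B[0][0] = 4 + -4 = 0, A[1][1] + B[1][0] = 6 + 6 = 12) = 0 (attained at k = 0)
  C[1][1] = min over k of (A[1][0] + B[0][1] = 4 + 5 = 9, A[1][1] + B[1][1] = 6 + -2 = 4) = 4 (attained at k = 1)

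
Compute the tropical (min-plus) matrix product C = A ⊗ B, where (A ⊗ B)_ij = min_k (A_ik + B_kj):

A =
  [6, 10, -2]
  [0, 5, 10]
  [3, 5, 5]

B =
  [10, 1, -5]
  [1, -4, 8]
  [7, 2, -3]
A ⊗ B =
  [5, 0, -5]
  [6, 1, -5]
  [6, 1, -2]

Apply the min-plus product entry-by-entry:
  C[0][0] = min over k of (A[0][0] + B[0][0] = 6 + 10 = 16, A[0][1] + B[1][0] = 10 + 1 = 11, A[0][2] + B[2][0] = -2 + 7 = 5) = 5 (attained at k = 2)
  C[0][1] = min over k of (A[0][0] + B[0][1] = 6 + 1 = 7, A[0][1] + B[1][1] = 10 + -4 = 6, A[0][2] + B[2][1] = -2 + 2 = 0) = 0 (attained at k = 2)
  C[0][2] = min over k of (A[0][0] + B[0][2] = 6 + -5 = 1, A[0][1] + B[1][2] = 10 + 8 = 18, A[0][2] + B[2][2] = -2 + -3 = -5) = -5 (attained at k = 2)
  C[1][0] = min over k of (A[1][0] + B[0][0] = 0 + 10 = 10, A[1][1] + B[1][0] = 5 + 1 = 6, A[1][2] + B[2][0] = 10 + 7 = 17) = 6 (attained at k = 1)
  C[1][1] = min over k of (A[1][0] + B[0][1] = 0 + 1 = 1, A[1][1] + B[1][1] = 5 + -4 = 1, A[1][2] + B[2][1] = 10 + 2 = 12) = 1 (attained at k = 0)
  C[1][2] = min over k of (A[1][0] + B[0][2] = 0 + -5 = -5, A[1][1] + B[1][2] = 5 + 8 = 13, A[1][2] + B[2][2] = 10 + -3 = 7) = -5 (attained at k = 0)
  C[2][0] = min over k of (A[2][0] + B[0][0] = 3 + 10 = 13, A[2][1] + B[1][0] = 5 + 1 = 6, A[2][2] + B[2][0] = 5 + 7 = 12) = 6 (attained at k = 1)
  C[2][1] = min over k of (A[2][0] + B[0][1] = 3 + 1 = 4, A[2][1] + B[1][1] = 5 + -4 = 1, A[2][2] + B[2][1] = 5 + 2 = 7) = 1 (attained at k = 1)
  C[2][2] = min over k of (A[2][0] + B[0][2] = 3 + -5 = -2, A[2][1] + B[1][2] = 5 + 8 = 13, A[2][2] + B[2][2] = 5 + -3 = 2) = -2 (attained at k = 0)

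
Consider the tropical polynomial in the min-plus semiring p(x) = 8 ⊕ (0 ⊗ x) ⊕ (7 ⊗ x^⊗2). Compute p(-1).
p(-1) = -1

A tropical monomial a ⊗ x^⊗i evaluates to a + i · x. Evaluating each term at x = -1:
  Term 0 contributes 8 + 0 · -1 = 8
  Term 1 contributes 0 + 1 · -1 = -1
  Term 2 contributes 7 + 2 · -1 = 5
p(-1) = ⊕ of these = min[8, -1, 5] = -1.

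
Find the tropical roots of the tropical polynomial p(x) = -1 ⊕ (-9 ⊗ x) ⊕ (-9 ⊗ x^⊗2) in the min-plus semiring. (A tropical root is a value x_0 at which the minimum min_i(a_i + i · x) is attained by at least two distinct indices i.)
Roots: {0, 8}

Each tropical root is a break point of the lower envelope of the lines y = a_i + i · x (there are 3 lines, with slopes 0, 1, ..., 2). Only the lines that attain the minimum somewhere contribute to roots; other lines are dominated. Here the surviving (envelope) indices are i = 2, i = 1, i = 0.
Intersections between consecutive envelope lines give the roots: for adjacent envelope indices i < j the intersection is x = (a_i − a_j) / (j − i). Reading off the sorted break points: {0, 8}.
Verification: at each break x_0, at least two indices attain the minimum of min_i(a_i + i · x_0).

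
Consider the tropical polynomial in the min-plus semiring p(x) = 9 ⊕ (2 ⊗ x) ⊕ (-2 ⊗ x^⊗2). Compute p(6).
p(6) = 8

A tropical monomial a ⊗ x^⊗i evaluates to a + i · x. Evaluating each term at x = 6:
  Term 0 contributes 9 + 0 · 6 = 9
  Term 1 contributes 2 + 1 · 6 = 8
  Term 2 contributes -2 + 2 · 6 = 10
p(6) = ⊕ of these = min[9, 8, 10] = 8.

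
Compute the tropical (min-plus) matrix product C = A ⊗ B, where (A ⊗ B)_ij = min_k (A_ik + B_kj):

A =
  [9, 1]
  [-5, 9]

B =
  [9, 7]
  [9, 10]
A ⊗ B =
  [10, 11]
  [4, 2]

Apply the min-plus product entry-by-entry:
  C[0][0] = min over k of (A[0][0] + B[0][0] = 9 + 9 = 18, A[0][1] + B[1][0] = 1 + 9 = 10) = 10 (attained at k = 1)
  C[0][1] = min over k of (A[0][0] + B[0][1] = 9 + 7 = 16, A[0][1] + B[1][1] = 1 + 10 = 11) = 11 (attained at k = 1)
  C[1][0] = min over k of (A[1][0] + B[0][0] = -5 + 9 = 4, A[1][1] + B[1][0] = 9 + 9 = 18) = 4 (attained at k = 0)
  C[1][1] = min over k of (A[1][0] + B[0][1] = -5 + 7 = 2, A[1][1] + B[1][1] = 9 + 10 = 19) = 2 (attained at k = 0)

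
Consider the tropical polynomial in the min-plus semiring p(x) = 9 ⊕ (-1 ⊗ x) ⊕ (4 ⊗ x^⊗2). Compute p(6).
p(6) = 5

A tropical monomial a ⊗ x^⊗i evaluates to a + i · x. Evaluating each term at x = 6:
  Term 0 contributes 9 + 0 · 6 = 9
  Term 1 contributes -1 + 1 · 6 = 5
  Term 2 contributes 4 + 2 · 6 = 16
p(6) = ⊕ of these = min[9, 5, 16] = 5.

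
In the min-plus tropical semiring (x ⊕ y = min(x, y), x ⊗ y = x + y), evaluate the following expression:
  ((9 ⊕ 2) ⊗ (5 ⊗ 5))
((9 ⊕ 2) ⊗ (5 ⊗ 5)) = 12

Expand innermost to outermost. Recall ⊕ takes the minimum of its arguments and ⊗ takes their sum. Working out the expression ((9 ⊕ 2) ⊗ (5 ⊗ 5)) gives 12.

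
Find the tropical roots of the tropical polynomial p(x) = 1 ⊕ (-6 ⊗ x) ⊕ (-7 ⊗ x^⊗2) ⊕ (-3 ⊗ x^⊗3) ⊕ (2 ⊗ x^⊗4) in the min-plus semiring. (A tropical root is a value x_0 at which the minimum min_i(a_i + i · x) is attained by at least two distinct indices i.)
Roots: {-5, -4, 1, 7}

Each tropical root is a break point of the lower envelope of the lines y = a_i + i · x (there are 5 lines, with slopes 0, 1, ..., 4). Only the lines that attain the minimum somewhere contribute to roots; other lines are dominated. Here the surviving (envelope) indices are i = 4, i = 3, i = 2, i = 1, i = 0.
Intersections between consecutive envelope lines give the roots: for adjacent envelope indices i < j the intersection is x = (a_i − a_j) / (j − i). Reading off the sorted break points: {-5, -4, 1, 7}.
Verification: at each break x_0, at least two indices attain the minimum of min_i(a_i + i · x_0).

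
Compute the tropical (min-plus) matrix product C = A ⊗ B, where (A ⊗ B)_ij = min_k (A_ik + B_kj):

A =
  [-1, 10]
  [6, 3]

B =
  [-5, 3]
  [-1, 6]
A ⊗ B =
  [-6, 2]
  [1, 9]

Apply the min-plus product entry-by-entry:
  C[0][0] = min over k of (A[0][0] + B[0][0] = -1 + -5 = -6, A[0][1] + B[1][0] = 10 + -1 = 9) = -6 (attained at k = 0)
  C[0][1] = min over k of (A[0][0] + B[0][1] = -1 + 3 = 2, A[0][1] + B[1][1] = 10 + 6 = 16) = 2 (attained at k = 0)
  C[1][0] = min over k of (A[1][0] + B[0][0] = 6 + -5 = 1, A[1][1] + B[1][0] = 3 + -1 = 2) = 1 (attained at k = 0)
  C[1][1] = min over k of (A[1][0] + B[0][1] = 6 + 3 = 9, A[1][1] + B[1][1] = 3 + 6 = 9) = 9 (attained at k = 0)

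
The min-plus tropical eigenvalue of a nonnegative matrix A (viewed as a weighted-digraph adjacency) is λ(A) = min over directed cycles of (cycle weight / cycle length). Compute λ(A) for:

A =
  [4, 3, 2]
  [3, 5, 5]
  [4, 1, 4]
λ(A) = 2

Enumerate directed cycles and compute their means (weight / length). Sample:
  cycle 0 → 0: weight = 4, length = 1, mean = 4/1 ≈ 4.000
  cycle 1 → 1: weight = 5, length = 1, mean = 5/1 ≈ 5.000
  cycle 2 → 2: weight = 4, length = 1, mean = 4/1 ≈ 4.000
  cycle 0 → 1 → 0: weight = 6, length = 2, mean = 6/2 ≈ 3.000
  cycle 0 → 2 → 0: weight = 6, length = 2, mean = 6/2 ≈ 3.000
  cycle 1 → 0 → 1: weight = 6, length = 2, mean = 6/2 ≈ 3.000
Minimum mean = 2.000, attained e.g. along the cycle 0 → 2 → 1 → 0 with weight 6 and length 3. So λ(A) = 6/3 = 2.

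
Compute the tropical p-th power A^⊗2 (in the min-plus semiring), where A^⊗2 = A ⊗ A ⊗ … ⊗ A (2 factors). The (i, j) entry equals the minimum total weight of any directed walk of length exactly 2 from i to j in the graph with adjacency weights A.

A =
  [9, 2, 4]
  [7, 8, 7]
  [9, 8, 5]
A^⊗2 =
  [9, 10, 9]
  [15, 9, 11]
  [14, 11, 10]

Each entry (A^⊗2)_ij equals the minimum over all length-2 walks i = v_0 → v_1 → … → v_2 = j of Σ_t A[v_t][v_{t+1}]. For example, for (i, j) = (0, 2) we minimise over 3 possible intermediate vertex sequences; the minimum is 9, attained along the walk 0 → 1 → 2.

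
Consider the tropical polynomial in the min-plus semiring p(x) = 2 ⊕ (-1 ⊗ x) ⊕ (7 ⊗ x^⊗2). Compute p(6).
p(6) = 2

A tropical monomial a ⊗ x^⊗i evaluates to a + i · x. Evaluating each term at x = 6:
  Term 0 contributes 2 + 0 · 6 = 2
  Term 1 contributes -1 + 1 · 6 = 5
  Term 2 contributes 7 + 2 · 6 = 19
p(6) = ⊕ of these = min[2, 5, 19] = 2.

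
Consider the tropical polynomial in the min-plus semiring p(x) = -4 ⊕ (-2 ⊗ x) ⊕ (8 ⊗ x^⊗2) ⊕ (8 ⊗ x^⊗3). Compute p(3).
p(3) = -4

A tropical monomial a ⊗ x^⊗i evaluates to a + i · x. Evaluating each term at x = 3:
  Term 0 contributes -4 + 0 · 3 = -4
  Term 1 contributes -2 + 1 · 3 = 1
  Term 2 contributes 8 + 2 · 3 = 14
  Term 3 contributes 8 + 3 · 3 = 17
p(3) = ⊕ of these = min[-4, 1, 14, 17] = -4.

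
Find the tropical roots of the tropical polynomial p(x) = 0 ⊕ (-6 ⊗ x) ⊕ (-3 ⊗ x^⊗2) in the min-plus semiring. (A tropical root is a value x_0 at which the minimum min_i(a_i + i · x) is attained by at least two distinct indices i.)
Roots: {-3, 6}

Each tropical root is a break point of the lower envelope of the lines y = a_i + i · x (there are 3 lines, with slopes 0, 1, ..., 2). Only the lines that attain the minimum somewhere contribute to roots; other lines are dominated. Here the surviving (envelope) indices are i = 2, i = 1, i = 0.
Intersections between consecutive envelope lines give the roots: for adjacent envelope indices i < j the intersection is x = (a_i − a_j) / (j − i). Reading off the sorted break points: {-3, 6}.
Verification: at each break x_0, at least two indices attain the minimum of min_i(a_i + i · x_0).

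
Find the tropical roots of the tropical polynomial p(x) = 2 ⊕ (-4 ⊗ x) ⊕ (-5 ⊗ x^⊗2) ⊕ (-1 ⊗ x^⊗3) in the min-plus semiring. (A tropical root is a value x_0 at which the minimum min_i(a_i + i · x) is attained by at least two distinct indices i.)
Roots: {-4, 1, 6}

Each tropical root is a break point of the lower envelope of the lines y = a_i + i · x (there are 4 lines, with slopes 0, 1, ..., 3). Only the lines that attain the minimum somewhere contribute to roots; other lines are dominated. Here the surviving (envelope) indices are i = 3, i = 2, i = 1, i = 0.
Intersections between consecutive envelope lines give the roots: for adjacent envelope indices i < j the intersection is x = (a_i − a_j) / (j − i). Reading off the sorted break points: {-4, 1, 6}.
Verification: at each break x_0, at least two indices attain the minimum of min_i(a_i + i · x_0).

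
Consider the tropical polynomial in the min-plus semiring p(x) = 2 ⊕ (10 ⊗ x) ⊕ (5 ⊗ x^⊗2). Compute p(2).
p(2) = 2

A tropical monomial a ⊗ x^⊗i evaluates to a + i · x. Evaluating each term at x = 2:
  Term 0 contributes 2 + 0 · 2 = 2
  Term 1 contributes 10 + 1 · 2 = 12
  Term 2 contributes 5 + 2 · 2 = 9
p(2) = ⊕ of these = min[2, 12, 9] = 2.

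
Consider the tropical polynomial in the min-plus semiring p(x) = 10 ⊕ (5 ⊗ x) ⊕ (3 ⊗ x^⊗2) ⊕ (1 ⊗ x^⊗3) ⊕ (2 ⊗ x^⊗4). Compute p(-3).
p(-3) = -10

A tropical monomial a ⊗ x^⊗i evaluates to a + i · x. Evaluating each term at x = -3:
  Term 0 contributes 10 + 0 · -3 = 10
  Term 1 contributes 5 + 1 · -3 = 2
  Term 2 contributes 3 + 2 · -3 = -3
  Term 3 contributes 1 + 3 · -3 = -8
  Term 4 contributes 2 + 4 · -3 = -10
p(-3) = ⊕ of these = min[10, 2, -3, -8, -10] = -10.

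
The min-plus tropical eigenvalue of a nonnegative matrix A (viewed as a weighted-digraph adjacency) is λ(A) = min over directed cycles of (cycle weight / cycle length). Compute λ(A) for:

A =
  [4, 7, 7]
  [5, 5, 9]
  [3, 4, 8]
λ(A) = 4

Enumerate directed cycles and compute their means (weight / length). Sample:
  cycle 0 → 0: weight = 4, length = 1, mean = 4/1 ≈ 4.000
  cycle 1 → 1: weight = 5, length = 1, mean = 5/1 ≈ 5.000
  cycle 2 → 2: weight = 8, length = 1, mean = 8/1 ≈ 8.000
  cycle 0 → 1 → 0: weight = 12, length = 2, mean = 12/2 ≈ 6.000
  cycle 0 → 2 → 0: weight = 10, length = 2, mean = 10/2 ≈ 5.000
  cycle 1 → 0 → 1: weight = 12, length = 2, mean = 12/2 ≈ 6.000
Minimum mean = 4.000, attained e.g. along the cycle 0 → 0 with weight 4 and length 1. So λ(A) = 4/1 = 4.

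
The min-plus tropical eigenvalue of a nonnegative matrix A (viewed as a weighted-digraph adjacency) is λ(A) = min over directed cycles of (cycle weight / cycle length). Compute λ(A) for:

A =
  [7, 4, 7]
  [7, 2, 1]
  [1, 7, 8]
λ(A) = 2

Enumerate directed cycles and compute their means (weight / length). Sample:
  cycle 0 → 0: weight = 7, length = 1, mean = 7/1 ≈ 7.000
  cycle 1 → 1: weight = 2, length = 1, mean = 2/1 ≈ 2.000
  cycle 2 → 2: weight = 8, length = 1, mean = 8/1 ≈ 8.000
  cycle 0 → 1 → 0: weight = 11, length = 2, mean = 11/2 ≈ 5.500
  cycle 0 → 2 → 0: weight = 8, length = 2, mean = 8/2 ≈ 4.000
  cycle 1 → 0 → 1: weight = 11, length = 2, mean = 11/2 ≈ 5.500
Minimum mean = 2.000, attained e.g. along the cycle 1 → 1 with weight 2 and length 1. So λ(A) = 2/1 = 2.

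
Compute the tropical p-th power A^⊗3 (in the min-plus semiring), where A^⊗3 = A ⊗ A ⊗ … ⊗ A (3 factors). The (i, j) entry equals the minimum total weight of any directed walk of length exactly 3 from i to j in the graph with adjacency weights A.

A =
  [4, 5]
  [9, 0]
A^⊗3 =
  [12, 5]
  [9, 0]

Each entry (A^⊗3)_ij equals the minimum over all length-3 walks i = v_0 → v_1 → … → v_3 = j of Σ_t A[v_t][v_{t+1}]. For example, for (i, j) = (0, 1) we minimise over 4 possible intermediate vertex sequences; the minimum is 5, attained along the walk 0 → 1 → 1 → 1.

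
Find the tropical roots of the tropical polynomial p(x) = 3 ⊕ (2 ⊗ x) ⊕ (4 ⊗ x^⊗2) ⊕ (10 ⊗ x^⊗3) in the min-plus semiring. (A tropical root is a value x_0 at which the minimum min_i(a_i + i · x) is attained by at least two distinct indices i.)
Roots: {-6, -2, 1}

Each tropical root is a break point of the lower envelope of the lines y = a_i + i · x (there are 4 lines, with slopes 0, 1, ..., 3). Only the lines that attain the minimum somewhere contribute to roots; other lines are dominated. Here the surviving (envelope) indices are i = 3, i = 2, i = 1, i = 0.
Intersections between consecutive envelope lines give the roots: for adjacent envelope indices i < j the intersection is x = (a_i − a_j) / (j − i). Reading off the sorted break points: {-6, -2, 1}.
Verification: at each break x_0, at least two indices attain the minimum of min_i(a_i + i · x_0).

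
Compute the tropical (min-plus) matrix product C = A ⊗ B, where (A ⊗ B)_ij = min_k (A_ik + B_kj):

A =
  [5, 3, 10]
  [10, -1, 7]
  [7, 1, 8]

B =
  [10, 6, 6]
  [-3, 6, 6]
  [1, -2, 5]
A ⊗ B =
  [0, 8, 9]
  [-4, 5, 5]
  [-2, 6, 7]

Apply the min-plus product entry-by-entry:
  C[0][0] = min over k of (A[0][0] + B[0][0] = 5 + 10 = 15, A[0][1] + B[1][0] = 3 + -3 = 0, A[0][2] + B[2][0] = 10 + 1 = 11) = 0 (attained at k = 1)
  C[0][1] = min over k of (A[0][0] + B[0][1] = 5 + 6 = 11, A[0][1] + B[1][1] = 3 + 6 = 9, A[0][2] + B[2][1] = 10 + -2 = 8) = 8 (attained at k = 2)
  C[0][2] = min over k of (A[0][0] + B[0][2] = 5 + 6 = 11, A[0][1] + B[1][2] = 3 + 6 = 9, A[0][2] + B[2][2] = 10 + 5 = 15) = 9 (attained at k = 1)
  C[1][0] = min over k of (A[1][0] + B[0][0] = 10 + 10 = 20, A[1][1] + B[1][0] = -1 + -3 = -4, A[1][2] + B[2][0] = 7 + 1 = 8) = -4 (attained at k = 1)
  C[1][1] = min over k of (A[1][0] + B[0][1] = 10 + 6 = 16, A[1][1] + B[1][1] = -1 + 6 = 5, A[1][2] + B[2][1] = 7 + -2 = 5) = 5 (attained at k = 1)
  C[1][2] = min over k of (A[1][0] + B[0][2] = 10 + 6 = 16, A[1][1] + B[1][2] = -1 + 6 = 5, A[1][2] + B[2][2] = 7 + 5 = 12) = 5 (attained at k = 1)
  C[2][0] = min over k of (A[2][0] + B[0][0] = 7 + 10 = 17, A[2][1] + B[1][0] = 1 + -3 = -2, A[2][2] + B[2][0] = 8 + 1 = 9) = -2 (attained at k = 1)
  C[2][1] = min over k of (A[2][0] + B[0][1] = 7 + 6 = 13, A[2][1] + B[1][1] = 1 + 6 = 7, A[2][2] + B[2][1] = 8 + -2 = 6) = 6 (attained at k = 2)
  C[2][2] = min over k of (A[2][0] + B[0][2] = 7 + 6 = 13, A[2][1] + B[1][2] = 1 + 6 = 7, A[2][2] + B[2][2] = 8 + 5 = 13) = 7 (attained at k = 1)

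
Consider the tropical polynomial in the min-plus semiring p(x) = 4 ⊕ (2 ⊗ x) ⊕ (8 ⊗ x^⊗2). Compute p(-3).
p(-3) = -1

A tropical monomial a ⊗ x^⊗i evaluates to a + i · x. Evaluating each term at x = -3:
  Term 0 contributes 4 + 0 · -3 = 4
  Term 1 contributes 2 + 1 · -3 = -1
  Term 2 contributes 8 + 2 · -3 = 2
p(-3) = ⊕ of these = min[4, -1, 2] = -1.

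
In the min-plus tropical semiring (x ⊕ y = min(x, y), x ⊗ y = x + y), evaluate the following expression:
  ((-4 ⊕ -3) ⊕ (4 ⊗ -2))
((-4 ⊕ -3) ⊕ (4 ⊗ -2)) = -4

Expand innermost to outermost. Recall ⊕ takes the minimum of its arguments and ⊗ takes their sum. Working out the expression ((-4 ⊕ -3) ⊕ (4 ⊗ -2)) gives -4.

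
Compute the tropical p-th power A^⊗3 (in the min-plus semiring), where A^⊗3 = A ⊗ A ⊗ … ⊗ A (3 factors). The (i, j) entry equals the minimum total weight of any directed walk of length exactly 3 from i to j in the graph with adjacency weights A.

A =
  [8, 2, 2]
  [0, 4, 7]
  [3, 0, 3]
A^⊗3 =
  [2, 4, 4]
  [2, 2, 5]
  [3, 2, 2]

Each entry (A^⊗3)_ij equals the minimum over all length-3 walks i = v_0 → v_1 → … → v_3 = j of Σ_t A[v_t][v_{t+1}]. For example, for (i, j) = (0, 2) we minimise over 9 possible intermediate vertex sequences; the minimum is 4, attained along the walk 0 → 1 → 0 → 2.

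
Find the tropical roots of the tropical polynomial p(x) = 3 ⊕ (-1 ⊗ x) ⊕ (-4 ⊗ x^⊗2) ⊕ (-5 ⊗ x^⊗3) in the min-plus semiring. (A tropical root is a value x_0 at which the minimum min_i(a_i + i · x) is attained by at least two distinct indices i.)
Roots: {1, 3, 4}

Each tropical root is a break point of the lower envelope of the lines y = a_i + i · x (there are 4 lines, with slopes 0, 1, ..., 3). Only the lines that attain the minimum somewhere contribute to roots; other lines are dominated. Here the surviving (envelope) indices are i = 3, i = 2, i = 1, i = 0.
Intersections between consecutive envelope lines give the roots: for adjacent envelope indices i < j the intersection is x = (a_i − a_j) / (j − i). Reading off the sorted break points: {1, 3, 4}.
Verification: at each break x_0, at least two indices attain the minimum of min_i(a_i + i · x_0).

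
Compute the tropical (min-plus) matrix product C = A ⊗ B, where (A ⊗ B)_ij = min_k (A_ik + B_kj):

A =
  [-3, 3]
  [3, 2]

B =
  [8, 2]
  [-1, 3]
A ⊗ B =
  [2, -1]
  [1, 5]

Apply the min-plus product entry-by-entry:
  C[0][0] = min over k of (A[0][0] + B[0][0] = -3 + 8 = 5, A[0][1] + B[1][0] = 3 + -1 = 2) = 2 (attained at k = 1)
  C[0][1] = min over k of (A[0][0] + B[0][1] = -3 + 2 = -1, A[0][1] + B[1][1] = 3 + 3 = 6) = -1 (attained at k = 0)
  C[1][0] = min over k of (A[1][0] + B[0][0] = 3 + 8 = 11, A[1][1] + B[1][0] = 2 + -1 = 1) = 1 (attained at k = 1)
  C[1][1] = min over k of (A[1][0] + B[0][1] = 3 + 2 = 5, A[1][1] + B[1][1] = 2 + 3 = 5) = 5 (attained at k = 0)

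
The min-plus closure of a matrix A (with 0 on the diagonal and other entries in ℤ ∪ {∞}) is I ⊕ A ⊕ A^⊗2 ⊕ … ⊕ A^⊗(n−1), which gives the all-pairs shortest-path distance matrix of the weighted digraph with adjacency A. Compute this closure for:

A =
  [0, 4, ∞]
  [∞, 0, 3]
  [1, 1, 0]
Closure =
  [0, 4, 7]
  [4, 0, 3]
  [1, 1, 0]

This is the Floyd-Warshall all-pairs shortest-path computation. For each intermediate vertex k = 0, 1, …, 2, update dist[i][j] ← min(dist[i][j], dist[i][k] + dist[k][j]). The final matrix gives, for each (i, j), the minimum total weight of any directed path from i to j (possibly empty when i = j).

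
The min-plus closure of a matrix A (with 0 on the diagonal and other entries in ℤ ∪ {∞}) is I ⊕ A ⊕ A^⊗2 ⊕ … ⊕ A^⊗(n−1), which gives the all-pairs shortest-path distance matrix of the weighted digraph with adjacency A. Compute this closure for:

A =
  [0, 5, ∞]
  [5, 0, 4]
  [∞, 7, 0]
Closure =
  [0, 5, 9]
  [5, 0, 4]
  [12, 7, 0]

This is the Floyd-Warshall all-pairs shortest-path computation. For each intermediate vertex k = 0, 1, …, 2, update dist[i][j] ← min(dist[i][j], dist[i][k] + dist[k][j]). The final matrix gives, for each (i, j), the minimum total weight of any directed path from i to j (possibly empty when i = j).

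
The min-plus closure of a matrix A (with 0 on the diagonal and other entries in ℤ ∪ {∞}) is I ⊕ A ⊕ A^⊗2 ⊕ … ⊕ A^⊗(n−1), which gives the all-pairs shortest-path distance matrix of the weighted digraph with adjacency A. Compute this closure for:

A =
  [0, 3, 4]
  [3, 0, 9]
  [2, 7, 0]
Closure =
  [0, 3, 4]
  [3, 0, 7]
  [2, 5, 0]

This is the Floyd-Warshall all-pairs shortest-path computation. For each intermediate vertex k = 0, 1, …, 2, update dist[i][j] ← min(dist[i][j], dist[i][k] + dist[k][j]). The final matrix gives, for each (i, j), the minimum total weight of any directed path from i to j (possibly empty when i = j).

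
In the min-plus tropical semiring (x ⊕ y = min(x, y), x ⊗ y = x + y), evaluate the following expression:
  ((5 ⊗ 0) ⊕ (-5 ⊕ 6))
((5 ⊗ 0) ⊕ (-5 ⊕ 6)) = -5

Expand innermost to outermost. Recall ⊕ takes the minimum of its arguments and ⊗ takes their sum. Working out the expression ((5 ⊗ 0) ⊕ (-5 ⊕ 6)) gives -5.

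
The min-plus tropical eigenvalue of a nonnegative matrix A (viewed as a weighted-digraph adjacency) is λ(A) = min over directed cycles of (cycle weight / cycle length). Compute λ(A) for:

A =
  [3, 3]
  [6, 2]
λ(A) = 2

Enumerate directed cycles and compute their means (weight / length). Sample:
  cycle 0 → 0: weight = 3, length = 1, mean = 3/1 ≈ 3.000
  cycle 1 → 1: weight = 2, length = 1, mean = 2/1 ≈ 2.000
  cycle 0 → 1 → 0: weight = 9, length = 2, mean = 9/2 ≈ 4.500
  cycle 1 → 0 → 1: weight = 9, length = 2, mean = 9/2 ≈ 4.500
Minimum mean = 2.000, attained e.g. along the cycle 1 → 1 with weight 2 and length 1. So λ(A) = 2/1 = 2.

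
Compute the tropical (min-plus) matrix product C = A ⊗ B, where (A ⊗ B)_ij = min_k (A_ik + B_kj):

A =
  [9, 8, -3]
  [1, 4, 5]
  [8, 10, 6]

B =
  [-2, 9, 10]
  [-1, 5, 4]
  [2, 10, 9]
A ⊗ B =
  [-1, 7, 6]
  [-1, 9, 8]
  [6, 15, 14]

Apply the min-plus product entry-by-entry:
  C[0][0] = min over k of (A[0][0] + B[0][0] = 9 + -2 = 7, A[0][1] + B[1][0] = 8 + -1 = 7, A[0][2] + B[2][0] = -3 + 2 = -1) = -1 (attained at k = 2)
  C[0][1] = min over k of (A[0][0] + B[0][1] = 9 + 9 = 18, A[0][1] + B[1][1] = 8 + 5 = 13, A[0][2] + B[2][1] = -3 + 10 = 7) = 7 (attained at k = 2)
  C[0][2] = min over k of (A[0][0] + B[0][2] = 9 + 10 = 19, A[0][1] + B[1][2] = 8 + 4 = 12, A[0][2] + B[2][2] = -3 + 9 = 6) = 6 (attained at k = 2)
  C[1][0] = min over k of (A[1][0] + B[0][0] = 1 + -2 = -1, A[1][1] + B[1][0] = 4 + -1 = 3, A[1][2] + B[2][0] = 5 + 2 = 7) = -1 (attained at k = 0)
  C[1][1] = min over k of (A[1][0] + B[0][1] = 1 + 9 = 10, A[1][1] + B[1][1] = 4 + 5 = 9, A[1][2] + B[2][1] = 5 + 10 = 15) = 9 (attained at k = 1)
  C[1][2] = min over k of (A[1][0] + B[0][2] = 1 + 10 = 11, A[1][1] + B[1][2] = 4 + 4 = 8, A[1][2] + B[2][2] = 5 + 9 = 14) = 8 (attained at k = 1)
  C[2][0] = min over k of (A[2][0] + B[0][0] = 8 + -2 = 6, A[2][1] + B[1][0] = 10 + -1 = 9, A[2][2] + B[2][0] = 6 + 2 = 8) = 6 (attained at k = 0)
  C[2][1] = min over k of (A[2][0] + B[0][1] = 8 + 9 = 17, A[2][1] + B[1][1] = 10 + 5 = 15, A[2][2] + B[2][1] = 6 + 10 = 16) = 15 (attained at k = 1)
  C[2][2] = min over k of (A[2][0] + B[0][2] = 8 + 10 = 18, A[2][1] + B[1][2] = 10 + 4 = 14, A[2][2] + B[2][2] = 6 + 9 = 15) = 14 (attained at k = 1)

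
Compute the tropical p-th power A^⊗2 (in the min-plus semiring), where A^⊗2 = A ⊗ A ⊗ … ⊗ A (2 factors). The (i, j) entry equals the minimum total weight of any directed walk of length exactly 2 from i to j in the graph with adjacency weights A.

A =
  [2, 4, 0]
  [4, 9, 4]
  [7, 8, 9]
A^⊗2 =
  [4, 6, 2]
  [6, 8, 4]
  [9, 11, 7]

Each entry (A^⊗2)_ij equals the minimum over all length-2 walks i = v_0 → v_1 → … → v_2 = j of Σ_t A[v_t][v_{t+1}]. For example, for (i, j) = (0, 2) we minimise over 3 possible intermediate vertex sequences; the minimum is 2, attained along the walk 0 → 0 → 2.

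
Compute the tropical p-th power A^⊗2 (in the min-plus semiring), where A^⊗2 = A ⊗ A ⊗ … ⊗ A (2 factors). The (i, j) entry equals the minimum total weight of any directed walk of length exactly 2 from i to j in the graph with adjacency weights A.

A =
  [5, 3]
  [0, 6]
A^⊗2 =
  [3, 8]
  [5, 3]

Each entry (A^⊗2)_ij equals the minimum over all length-2 walks i = v_0 → v_1 → … → v_2 = j of Σ_t A[v_t][v_{t+1}]. For example, for (i, j) = (0, 1) we minimise over 2 possible intermediate vertex sequences; the minimum is 8, attained along the walk 0 → 0 → 1.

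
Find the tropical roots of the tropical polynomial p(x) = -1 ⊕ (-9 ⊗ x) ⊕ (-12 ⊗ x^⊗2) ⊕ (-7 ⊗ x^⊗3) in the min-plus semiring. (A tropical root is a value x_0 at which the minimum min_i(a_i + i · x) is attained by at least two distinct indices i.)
Roots: {-5, 3, 8}

Each tropical root is a break point of the lower envelope of the lines y = a_i + i · x (there are 4 lines, with slopes 0, 1, ..., 3). Only the lines that attain the minimum somewhere contribute to roots; other lines are dominated. Here the surviving (envelope) indices are i = 3, i = 2, i = 1, i = 0.
Intersections between consecutive envelope lines give the roots: for adjacent envelope indices i < j the intersection is x = (a_i − a_j) / (j − i). Reading off the sorted break points: {-5, 3, 8}.
Verification: at each break x_0, at least two indices attain the minimum of min_i(a_i + i · x_0).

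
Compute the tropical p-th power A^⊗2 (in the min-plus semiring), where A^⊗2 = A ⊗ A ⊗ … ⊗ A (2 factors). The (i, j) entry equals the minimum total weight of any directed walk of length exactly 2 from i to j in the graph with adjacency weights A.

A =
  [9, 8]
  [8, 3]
A^⊗2 =
  [16, 11]
  [11, 6]

Each entry (A^⊗2)_ij equals the minimum over all length-2 walks i = v_0 → v_1 → … → v_2 = j of Σ_t A[v_t][v_{t+1}]. For example, for (i, j) = (0, 1) we minimise over 2 possible intermediate vertex sequences; the minimum is 11, attained along the walk 0 → 1 → 1.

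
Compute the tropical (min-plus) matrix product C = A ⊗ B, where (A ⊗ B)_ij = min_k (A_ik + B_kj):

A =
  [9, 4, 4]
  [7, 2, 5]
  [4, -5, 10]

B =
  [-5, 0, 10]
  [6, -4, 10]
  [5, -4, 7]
A ⊗ B =
  [4, 0, 11]
  [2, -2, 12]
  [-1, -9, 5]

Apply the min-plus product entry-by-entry:
  C[0][0] = min over k of (A[0][0] + B[0][0] = 9 + -5 = 4, A[0][1] + B[1][0] = 4 + 6 = 10, A[0][2] + B[2][0] = 4 + 5 = 9) = 4 (attained at k = 0)
  C[0][1] = min over k of (A[0][0] + B[0][1] = 9 + 0 = 9, A[0][1] + B[1][1] = 4 + -4 = 0, A[0][2] + B[2][1] = 4 + -4 = 0) = 0 (attained at k = 1)
  C[0][2] = min over k of (A[0][0] + B[0][2] = 9 + 10 = 19, A[0][1] + B[1][2] = 4 + 10 = 14, A[0][2] + B[2][2] = 4 + 7 = 11) = 11 (attained at k = 2)
  C[1][0] = min over k of (A[1][0] + B[0][0] = 7 + -5 = 2, A[1][1] + B[1][0] = 2 + 6 = 8, A[1][2] + B[2][0] = 5 + 5 = 10) = 2 (attained at k = 0)
  C[1][1] = min over k of (A[1][0] + B[0][1] = 7 + 0 = 7, A[1][1] + B[1][1] = 2 + -4 = -2, A[1][2] + B[2][1] = 5 + -4 = 1) = -2 (attained at k = 1)
  C[1][2] = min over k of (A[1][0] + B[0][2] = 7 + 10 = 17, A[1][1] + B[1][2] = 2 + 10 = 12, A[1][2] + B[2][2] = 5 + 7 = 12) = 12 (attained at k = 1)
  C[2][0] = min over k of (A[2][0] + B[0][0] = 4 + -5 = -1, A[2][1] + B[1][0] = -5 + 6 = 1, A[2][2] + B[2][0] = 10 + 5 = 15) = -1 (attained at k = 0)
  C[2][1] = min over k of (A[2][0] + B[0][1] = 4 + 0 = 4, A[2][1] + B[1][1] = -5 + -4 = -9, A[2][2] + B[2][1] = 10 + -4 = 6) = -9 (attained at k = 1)
  C[2][2] = min over k of (A[2][0] + B[0][2] = 4 + 10 = 14, A[2][1] + B[1][2] = -5 + 10 = 5, A[2][2] + B[2][2] = 10 + 7 = 17) = 5 (attained at k = 1)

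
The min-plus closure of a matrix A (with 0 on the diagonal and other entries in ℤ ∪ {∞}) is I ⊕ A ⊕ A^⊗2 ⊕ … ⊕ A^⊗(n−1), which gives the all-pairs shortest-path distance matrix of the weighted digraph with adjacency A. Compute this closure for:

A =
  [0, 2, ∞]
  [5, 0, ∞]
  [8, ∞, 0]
Closure =
  [0, 2, ∞]
  [5, 0, ∞]
  [8, 10, 0]

This is the Floyd-Warshall all-pairs shortest-path computation. For each intermediate vertex k = 0, 1, …, 2, update dist[i][j] ← min(dist[i][j], dist[i][k] + dist[k][j]). The final matrix gives, for each (i, j), the minimum total weight of any directed path from i to j (possibly empty when i = j).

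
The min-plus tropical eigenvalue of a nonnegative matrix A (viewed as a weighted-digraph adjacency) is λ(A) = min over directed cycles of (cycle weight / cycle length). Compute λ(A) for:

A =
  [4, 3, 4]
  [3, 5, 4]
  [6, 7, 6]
λ(A) = 3

Enumerate directed cycles and compute their means (weight / length). Sample:
  cycle 0 → 0: weight = 4, length = 1, mean = 4/1 ≈ 4.000
  cycle 1 → 1: weight = 5, length = 1, mean = 5/1 ≈ 5.000
  cycle 2 → 2: weight = 6, length = 1, mean = 6/1 ≈ 6.000
  cycle 0 → 1 → 0: weight = 6, length = 2, mean = 6/2 ≈ 3.000
  cycle 0 → 2 → 0: weight = 10, length = 2, mean = 10/2 ≈ 5.000
  cycle 1 → 0 → 1: weight = 6, length = 2, mean = 6/2 ≈ 3.000
Minimum mean = 3.000, attained e.g. along the cycle 0 → 1 → 0 with weight 6 and length 2. So λ(A) = 6/2 = 3.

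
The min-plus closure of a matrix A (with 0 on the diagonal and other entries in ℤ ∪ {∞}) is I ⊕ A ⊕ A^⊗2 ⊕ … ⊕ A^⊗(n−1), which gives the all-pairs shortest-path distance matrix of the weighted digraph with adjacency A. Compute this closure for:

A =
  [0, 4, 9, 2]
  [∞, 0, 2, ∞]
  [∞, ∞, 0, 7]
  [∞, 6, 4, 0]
Closure =
  [0, 4, 6, 2]
  [∞, 0, 2, 9]
  [∞, 13, 0, 7]
  [∞, 6, 4, 0]

This is the Floyd-Warshall all-pairs shortest-path computation. For each intermediate vertex k = 0, 1, …, 3, update dist[i][j] ← min(dist[i][j], dist[i][k] + dist[k][j]). The final matrix gives, for each (i, j), the minimum total weight of any directed path from i to j (possibly empty when i = j).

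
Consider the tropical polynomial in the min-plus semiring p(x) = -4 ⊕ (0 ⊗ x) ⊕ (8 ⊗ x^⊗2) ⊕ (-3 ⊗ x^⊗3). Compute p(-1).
p(-1) = -6

A tropical monomial a ⊗ x^⊗i evaluates to a + i · x. Evaluating each term at x = -1:
  Term 0 contributes -4 + 0 · -1 = -4
  Term 1 contributes 0 + 1 · -1 = -1
  Term 2 contributes 8 + 2 · -1 = 6
  Term 3 contributes -3 + 3 · -1 = -6
p(-1) = ⊕ of these = min[-4, -1, 6, -6] = -6.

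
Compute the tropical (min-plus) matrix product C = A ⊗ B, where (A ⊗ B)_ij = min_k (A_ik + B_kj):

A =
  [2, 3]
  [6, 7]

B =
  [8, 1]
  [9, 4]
A ⊗ B =
  [10, 3]
  [14, 7]

Apply the min-plus product entry-by-entry:
  C[0][0] = min over k of (A[0][0] + B[0][0] = 2 + 8 = 10, A[0][1] + B[1][0] = 3 + 9 = 12) = 10 (attained at k = 0)
  C[0][1] = min over k of (A[0][0] + B[0][1] = 2 + 1 = 3, A[0][1] + B[1][1] = 3 + 4 = 7) = 3 (attained at k = 0)
  C[1][0] = min over k of (A[1][0] + B[0][0] = 6 + 8 = 14, A[1][1] + B[1][0] = 7 + 9 = 16) = 14 (attained at k = 0)
  C[1][1] = min over k of (A[1][0] + B[0][1] = 6 + 1 = 7, A[1][1] + B[1][1] = 7 + 4 = 11) = 7 (attained at k = 0)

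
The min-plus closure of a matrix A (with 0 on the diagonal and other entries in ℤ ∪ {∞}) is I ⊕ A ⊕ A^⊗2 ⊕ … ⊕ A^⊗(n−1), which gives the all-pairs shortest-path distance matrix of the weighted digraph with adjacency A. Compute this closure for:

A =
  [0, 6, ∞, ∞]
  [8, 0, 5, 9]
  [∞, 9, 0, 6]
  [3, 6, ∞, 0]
Closure =
  [0, 6, 11, 15]
  [8, 0, 5, 9]
  [9, 9, 0, 6]
  [3, 6, 11, 0]

This is the Floyd-Warshall all-pairs shortest-path computation. For each intermediate vertex k = 0, 1, …, 3, update dist[i][j] ← min(dist[i][j], dist[i][k] + dist[k][j]). The final matrix gives, for each (i, j), the minimum total weight of any directed path from i to j (possibly empty when i = j).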